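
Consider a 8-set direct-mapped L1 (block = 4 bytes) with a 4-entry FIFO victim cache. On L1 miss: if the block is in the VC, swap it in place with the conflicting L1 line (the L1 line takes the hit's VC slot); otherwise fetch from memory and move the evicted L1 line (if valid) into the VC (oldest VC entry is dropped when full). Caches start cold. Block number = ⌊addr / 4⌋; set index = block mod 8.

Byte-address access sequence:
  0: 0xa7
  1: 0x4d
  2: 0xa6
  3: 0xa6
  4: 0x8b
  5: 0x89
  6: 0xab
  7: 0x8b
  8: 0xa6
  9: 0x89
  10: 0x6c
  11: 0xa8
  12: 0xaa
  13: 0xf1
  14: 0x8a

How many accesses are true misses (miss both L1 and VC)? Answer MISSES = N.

#0 0xa7→b41/s1 MISS; vc=[]
#1 0x4d→b19/s3 MISS; vc=[]
#2 0xa6→b41/s1 L1-HIT; vc=[]
#3 0xa6→b41/s1 L1-HIT; vc=[]
#4 0x8b→b34/s2 MISS; vc=[]
#5 0x89→b34/s2 L1-HIT; vc=[]
#6 0xab→b42/s2 MISS; vc=[34]
#7 0x8b→b34/s2 VC-HIT; vc=[42]
#8 0xa6→b41/s1 L1-HIT; vc=[42]
#9 0x89→b34/s2 L1-HIT; vc=[42]
#10 0x6c→b27/s3 MISS; vc=[42,19]
#11 0xa8→b42/s2 VC-HIT; vc=[34,19]
#12 0xaa→b42/s2 L1-HIT; vc=[34,19]
#13 0xf1→b60/s4 MISS; vc=[34,19]
#14 0x8a→b34/s2 VC-HIT; vc=[42,19]

MISSES = 6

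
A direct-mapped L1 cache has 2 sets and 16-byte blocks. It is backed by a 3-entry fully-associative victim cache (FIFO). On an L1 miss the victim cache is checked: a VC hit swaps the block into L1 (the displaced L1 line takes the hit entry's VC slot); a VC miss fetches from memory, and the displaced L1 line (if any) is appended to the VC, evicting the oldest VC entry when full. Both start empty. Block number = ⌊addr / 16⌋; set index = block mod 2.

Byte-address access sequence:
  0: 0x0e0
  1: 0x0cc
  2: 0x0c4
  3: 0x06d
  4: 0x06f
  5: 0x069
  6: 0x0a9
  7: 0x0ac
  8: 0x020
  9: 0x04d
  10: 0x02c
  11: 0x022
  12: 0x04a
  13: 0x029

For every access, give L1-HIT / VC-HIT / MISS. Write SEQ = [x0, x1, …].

SEQ = [MISS, MISS, L1-HIT, MISS, L1-HIT, L1-HIT, MISS, L1-HIT, MISS, MISS, VC-HIT, L1-HIT, VC-HIT, VC-HIT]

#0 0xe0→b14/s0 MISS; vc=[]
#1 0xcc→b12/s0 MISS; vc=[14]
#2 0xc4→b12/s0 L1-HIT; vc=[14]
#3 0x6d→b6/s0 MISS; vc=[14,12]
#4 0x6f→b6/s0 L1-HIT; vc=[14,12]
#5 0x69→b6/s0 L1-HIT; vc=[14,12]
#6 0xa9→b10/s0 MISS; vc=[14,12,6]
#7 0xac→b10/s0 L1-HIT; vc=[14,12,6]
#8 0x20→b2/s0 MISS; vc=[12,6,10]
#9 0x4d→b4/s0 MISS; vc=[6,10,2]
#10 0x2c→b2/s0 VC-HIT; vc=[6,10,4]
#11 0x22→b2/s0 L1-HIT; vc=[6,10,4]
#12 0x4a→b4/s0 VC-HIT; vc=[6,10,2]
#13 0x29→b2/s0 VC-HIT; vc=[6,10,4]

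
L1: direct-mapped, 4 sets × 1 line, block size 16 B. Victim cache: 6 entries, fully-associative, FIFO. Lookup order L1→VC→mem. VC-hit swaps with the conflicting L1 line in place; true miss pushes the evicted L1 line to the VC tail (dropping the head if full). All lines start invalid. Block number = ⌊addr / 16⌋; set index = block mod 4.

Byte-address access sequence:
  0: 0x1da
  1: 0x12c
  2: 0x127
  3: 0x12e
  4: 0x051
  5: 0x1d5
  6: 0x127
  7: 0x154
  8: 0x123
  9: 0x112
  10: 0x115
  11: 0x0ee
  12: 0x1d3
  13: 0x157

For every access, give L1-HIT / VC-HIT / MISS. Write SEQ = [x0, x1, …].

SEQ = [MISS, MISS, L1-HIT, L1-HIT, MISS, VC-HIT, L1-HIT, MISS, L1-HIT, MISS, L1-HIT, MISS, VC-HIT, VC-HIT]

#0 0x1da→b29/s1 MISS; vc=[]
#1 0x12c→b18/s2 MISS; vc=[]
#2 0x127→b18/s2 L1-HIT; vc=[]
#3 0x12e→b18/s2 L1-HIT; vc=[]
#4 0x51→b5/s1 MISS; vc=[29]
#5 0x1d5→b29/s1 VC-HIT; vc=[5]
#6 0x127→b18/s2 L1-HIT; vc=[5]
#7 0x154→b21/s1 MISS; vc=[5,29]
#8 0x123→b18/s2 L1-HIT; vc=[5,29]
#9 0x112→b17/s1 MISS; vc=[5,29,21]
#10 0x115→b17/s1 L1-HIT; vc=[5,29,21]
#11 0xee→b14/s2 MISS; vc=[5,29,21,18]
#12 0x1d3→b29/s1 VC-HIT; vc=[5,17,21,18]
#13 0x157→b21/s1 VC-HIT; vc=[5,17,29,18]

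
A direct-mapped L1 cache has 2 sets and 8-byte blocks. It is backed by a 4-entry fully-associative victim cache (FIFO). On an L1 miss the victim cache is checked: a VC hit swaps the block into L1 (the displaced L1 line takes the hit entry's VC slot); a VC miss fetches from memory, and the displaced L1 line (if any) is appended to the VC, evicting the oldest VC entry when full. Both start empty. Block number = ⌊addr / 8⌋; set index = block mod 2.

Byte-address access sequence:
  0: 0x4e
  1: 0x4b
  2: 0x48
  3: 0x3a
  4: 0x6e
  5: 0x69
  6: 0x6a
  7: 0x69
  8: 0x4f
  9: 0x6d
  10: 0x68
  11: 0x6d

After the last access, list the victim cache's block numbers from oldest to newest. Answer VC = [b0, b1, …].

VC = [9, 7]

  [0] addr=0x4e blk=9 s=1: MISS | VC []
  [1] addr=0x4b blk=9 s=1: L1-HIT | VC []
  [2] addr=0x48 blk=9 s=1: L1-HIT | VC []
  [3] addr=0x3a blk=7 s=1: MISS | VC [9]
  [4] addr=0x6e blk=13 s=1: MISS | VC [9, 7]
  [5] addr=0x69 blk=13 s=1: L1-HIT | VC [9, 7]
  [6] addr=0x6a blk=13 s=1: L1-HIT | VC [9, 7]
  [7] addr=0x69 blk=13 s=1: L1-HIT | VC [9, 7]
  [8] addr=0x4f blk=9 s=1: VC-HIT | VC [13, 7]
  [9] addr=0x6d blk=13 s=1: VC-HIT | VC [9, 7]
  [10] addr=0x68 blk=13 s=1: L1-HIT | VC [9, 7]
  [11] addr=0x6d blk=13 s=1: L1-HIT | VC [9, 7]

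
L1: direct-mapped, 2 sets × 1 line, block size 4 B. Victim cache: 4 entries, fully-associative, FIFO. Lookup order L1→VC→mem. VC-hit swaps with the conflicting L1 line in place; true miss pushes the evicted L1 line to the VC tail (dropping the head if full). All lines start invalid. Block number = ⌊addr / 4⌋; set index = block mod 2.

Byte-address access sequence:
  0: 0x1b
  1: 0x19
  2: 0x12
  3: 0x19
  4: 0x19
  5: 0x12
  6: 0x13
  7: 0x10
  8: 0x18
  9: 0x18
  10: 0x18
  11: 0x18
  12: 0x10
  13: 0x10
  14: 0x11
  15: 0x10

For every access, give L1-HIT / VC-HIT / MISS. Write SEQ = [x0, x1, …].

SEQ = [MISS, L1-HIT, MISS, VC-HIT, L1-HIT, VC-HIT, L1-HIT, L1-HIT, VC-HIT, L1-HIT, L1-HIT, L1-HIT, VC-HIT, L1-HIT, L1-HIT, L1-HIT]

  [0] addr=0x1b blk=6 s=0: MISS | VC []
  [1] addr=0x19 blk=6 s=0: L1-HIT | VC []
  [2] addr=0x12 blk=4 s=0: MISS | VC [6]
  [3] addr=0x19 blk=6 s=0: VC-HIT | VC [4]
  [4] addr=0x19 blk=6 s=0: L1-HIT | VC [4]
  [5] addr=0x12 blk=4 s=0: VC-HIT | VC [6]
  [6] addr=0x13 blk=4 s=0: L1-HIT | VC [6]
  [7] addr=0x10 blk=4 s=0: L1-HIT | VC [6]
  [8] addr=0x18 blk=6 s=0: VC-HIT | VC [4]
  [9] addr=0x18 blk=6 s=0: L1-HIT | VC [4]
  [10] addr=0x18 blk=6 s=0: L1-HIT | VC [4]
  [11] addr=0x18 blk=6 s=0: L1-HIT | VC [4]
  [12] addr=0x10 blk=4 s=0: VC-HIT | VC [6]
  [13] addr=0x10 blk=4 s=0: L1-HIT | VC [6]
  [14] addr=0x11 blk=4 s=0: L1-HIT | VC [6]
  [15] addr=0x10 blk=4 s=0: L1-HIT | VC [6]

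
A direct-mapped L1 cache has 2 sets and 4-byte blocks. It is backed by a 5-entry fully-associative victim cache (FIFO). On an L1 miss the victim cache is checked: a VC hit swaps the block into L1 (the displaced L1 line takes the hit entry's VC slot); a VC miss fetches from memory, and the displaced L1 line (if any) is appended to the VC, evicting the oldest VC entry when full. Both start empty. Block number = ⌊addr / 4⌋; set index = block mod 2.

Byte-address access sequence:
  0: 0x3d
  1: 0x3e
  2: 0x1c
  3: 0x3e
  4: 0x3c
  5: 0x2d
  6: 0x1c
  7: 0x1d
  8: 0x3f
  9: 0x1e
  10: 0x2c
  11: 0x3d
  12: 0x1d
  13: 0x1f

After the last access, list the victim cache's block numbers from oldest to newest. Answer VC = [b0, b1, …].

0: 0x3d (blk 15, set 1) → MISS  vc=[]
1: 0x3e (blk 15, set 1) → L1-HIT  vc=[]
2: 0x1c (blk 7, set 1) → MISS  vc=[15]
3: 0x3e (blk 15, set 1) → VC-HIT  vc=[7]
4: 0x3c (blk 15, set 1) → L1-HIT  vc=[7]
5: 0x2d (blk 11, set 1) → MISS  vc=[7, 15]
6: 0x1c (blk 7, set 1) → VC-HIT  vc=[11, 15]
7: 0x1d (blk 7, set 1) → L1-HIT  vc=[11, 15]
8: 0x3f (blk 15, set 1) → VC-HIT  vc=[11, 7]
9: 0x1e (blk 7, set 1) → VC-HIT  vc=[11, 15]
10: 0x2c (blk 11, set 1) → VC-HIT  vc=[7, 15]
11: 0x3d (blk 15, set 1) → VC-HIT  vc=[7, 11]
12: 0x1d (blk 7, set 1) → VC-HIT  vc=[15, 11]
13: 0x1f (blk 7, set 1) → L1-HIT  vc=[15, 11]

VC = [15, 11]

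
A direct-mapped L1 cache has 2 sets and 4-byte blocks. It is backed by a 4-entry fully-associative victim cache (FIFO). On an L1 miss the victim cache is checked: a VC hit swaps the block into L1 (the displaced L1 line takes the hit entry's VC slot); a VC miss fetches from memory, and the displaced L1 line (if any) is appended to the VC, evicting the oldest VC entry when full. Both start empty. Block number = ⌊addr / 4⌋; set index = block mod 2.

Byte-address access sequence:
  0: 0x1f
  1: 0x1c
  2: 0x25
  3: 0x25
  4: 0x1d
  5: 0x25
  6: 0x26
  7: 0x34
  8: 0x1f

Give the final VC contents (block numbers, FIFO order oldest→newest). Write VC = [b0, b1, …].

VC = [13, 9]

  [0] addr=0x1f blk=7 s=1: MISS | VC []
  [1] addr=0x1c blk=7 s=1: L1-HIT | VC []
  [2] addr=0x25 blk=9 s=1: MISS | VC [7]
  [3] addr=0x25 blk=9 s=1: L1-HIT | VC [7]
  [4] addr=0x1d blk=7 s=1: VC-HIT | VC [9]
  [5] addr=0x25 blk=9 s=1: VC-HIT | VC [7]
  [6] addr=0x26 blk=9 s=1: L1-HIT | VC [7]
  [7] addr=0x34 blk=13 s=1: MISS | VC [7, 9]
  [8] addr=0x1f blk=7 s=1: VC-HIT | VC [13, 9]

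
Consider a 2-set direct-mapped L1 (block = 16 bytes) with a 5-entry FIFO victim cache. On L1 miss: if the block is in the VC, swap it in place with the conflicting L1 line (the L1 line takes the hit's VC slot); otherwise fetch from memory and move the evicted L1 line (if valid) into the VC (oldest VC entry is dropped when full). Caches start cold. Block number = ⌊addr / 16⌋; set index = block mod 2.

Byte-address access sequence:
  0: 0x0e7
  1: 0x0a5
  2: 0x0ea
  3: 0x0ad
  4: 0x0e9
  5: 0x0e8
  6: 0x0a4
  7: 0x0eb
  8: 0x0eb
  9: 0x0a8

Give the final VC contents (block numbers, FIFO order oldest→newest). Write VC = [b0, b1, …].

VC = [14]

#0 0xe7→b14/s0 MISS; vc=[]
#1 0xa5→b10/s0 MISS; vc=[14]
#2 0xea→b14/s0 VC-HIT; vc=[10]
#3 0xad→b10/s0 VC-HIT; vc=[14]
#4 0xe9→b14/s0 VC-HIT; vc=[10]
#5 0xe8→b14/s0 L1-HIT; vc=[10]
#6 0xa4→b10/s0 VC-HIT; vc=[14]
#7 0xeb→b14/s0 VC-HIT; vc=[10]
#8 0xeb→b14/s0 L1-HIT; vc=[10]
#9 0xa8→b10/s0 VC-HIT; vc=[14]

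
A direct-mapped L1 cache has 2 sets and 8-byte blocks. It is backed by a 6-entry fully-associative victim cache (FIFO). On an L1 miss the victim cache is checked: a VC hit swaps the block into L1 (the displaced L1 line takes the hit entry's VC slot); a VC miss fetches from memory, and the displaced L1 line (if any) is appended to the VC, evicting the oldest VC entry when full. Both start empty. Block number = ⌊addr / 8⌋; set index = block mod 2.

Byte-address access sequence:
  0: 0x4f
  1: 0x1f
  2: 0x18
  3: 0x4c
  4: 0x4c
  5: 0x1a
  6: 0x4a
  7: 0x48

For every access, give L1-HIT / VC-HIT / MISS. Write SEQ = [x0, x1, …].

#0 0x4f→b9/s1 MISS; vc=[]
#1 0x1f→b3/s1 MISS; vc=[9]
#2 0x18→b3/s1 L1-HIT; vc=[9]
#3 0x4c→b9/s1 VC-HIT; vc=[3]
#4 0x4c→b9/s1 L1-HIT; vc=[3]
#5 0x1a→b3/s1 VC-HIT; vc=[9]
#6 0x4a→b9/s1 VC-HIT; vc=[3]
#7 0x48→b9/s1 L1-HIT; vc=[3]

SEQ = [MISS, MISS, L1-HIT, VC-HIT, L1-HIT, VC-HIT, VC-HIT, L1-HIT]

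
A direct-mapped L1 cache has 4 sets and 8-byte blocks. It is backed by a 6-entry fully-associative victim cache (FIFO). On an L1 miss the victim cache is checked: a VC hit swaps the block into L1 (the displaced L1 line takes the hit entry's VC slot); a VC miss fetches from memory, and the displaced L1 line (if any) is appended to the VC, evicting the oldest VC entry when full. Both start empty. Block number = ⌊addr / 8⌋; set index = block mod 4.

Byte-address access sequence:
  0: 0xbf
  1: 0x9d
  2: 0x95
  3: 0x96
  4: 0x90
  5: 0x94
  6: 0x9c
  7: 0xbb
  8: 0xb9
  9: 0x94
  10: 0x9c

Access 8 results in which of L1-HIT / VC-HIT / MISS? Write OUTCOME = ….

0: 0xbf (blk 23, set 3) → MISS  vc=[]
1: 0x9d (blk 19, set 3) → MISS  vc=[23]
2: 0x95 (blk 18, set 2) → MISS  vc=[23]
3: 0x96 (blk 18, set 2) → L1-HIT  vc=[23]
4: 0x90 (blk 18, set 2) → L1-HIT  vc=[23]
5: 0x94 (blk 18, set 2) → L1-HIT  vc=[23]
6: 0x9c (blk 19, set 3) → L1-HIT  vc=[23]
7: 0xbb (blk 23, set 3) → VC-HIT  vc=[19]
8: 0xb9 (blk 23, set 3) → L1-HIT  vc=[19]
9: 0x94 (blk 18, set 2) → L1-HIT  vc=[19]
10: 0x9c (blk 19, set 3) → VC-HIT  vc=[23]

OUTCOME = L1-HIT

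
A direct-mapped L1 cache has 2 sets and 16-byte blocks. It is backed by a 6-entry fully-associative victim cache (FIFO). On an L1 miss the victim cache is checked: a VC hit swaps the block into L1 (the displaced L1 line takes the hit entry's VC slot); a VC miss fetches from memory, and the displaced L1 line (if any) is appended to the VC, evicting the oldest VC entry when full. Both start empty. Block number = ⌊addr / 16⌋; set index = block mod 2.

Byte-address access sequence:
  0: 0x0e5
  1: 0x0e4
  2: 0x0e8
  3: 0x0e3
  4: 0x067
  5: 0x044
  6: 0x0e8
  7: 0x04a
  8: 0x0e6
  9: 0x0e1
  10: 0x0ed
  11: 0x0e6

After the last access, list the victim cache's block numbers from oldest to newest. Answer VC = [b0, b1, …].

  [0] addr=0xe5 blk=14 s=0: MISS | VC []
  [1] addr=0xe4 blk=14 s=0: L1-HIT | VC []
  [2] addr=0xe8 blk=14 s=0: L1-HIT | VC []
  [3] addr=0xe3 blk=14 s=0: L1-HIT | VC []
  [4] addr=0x67 blk=6 s=0: MISS | VC [14]
  [5] addr=0x44 blk=4 s=0: MISS | VC [14, 6]
  [6] addr=0xe8 blk=14 s=0: VC-HIT | VC [4, 6]
  [7] addr=0x4a blk=4 s=0: VC-HIT | VC [14, 6]
  [8] addr=0xe6 blk=14 s=0: VC-HIT | VC [4, 6]
  [9] addr=0xe1 blk=14 s=0: L1-HIT | VC [4, 6]
  [10] addr=0xed blk=14 s=0: L1-HIT | VC [4, 6]
  [11] addr=0xe6 blk=14 s=0: L1-HIT | VC [4, 6]

VC = [4, 6]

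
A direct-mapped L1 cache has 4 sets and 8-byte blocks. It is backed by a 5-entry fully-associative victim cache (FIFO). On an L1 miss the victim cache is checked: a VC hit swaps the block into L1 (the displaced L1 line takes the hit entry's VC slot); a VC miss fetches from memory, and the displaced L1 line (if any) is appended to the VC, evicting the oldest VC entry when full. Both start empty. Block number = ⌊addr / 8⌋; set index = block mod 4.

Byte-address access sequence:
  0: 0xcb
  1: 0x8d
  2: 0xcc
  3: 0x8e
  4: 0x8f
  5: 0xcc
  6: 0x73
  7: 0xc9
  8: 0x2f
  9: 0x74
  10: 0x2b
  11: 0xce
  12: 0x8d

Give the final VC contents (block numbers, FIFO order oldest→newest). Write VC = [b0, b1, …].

VC = [25, 5]

  [0] addr=0xcb blk=25 s=1: MISS | VC []
  [1] addr=0x8d blk=17 s=1: MISS | VC [25]
  [2] addr=0xcc blk=25 s=1: VC-HIT | VC [17]
  [3] addr=0x8e blk=17 s=1: VC-HIT | VC [25]
  [4] addr=0x8f blk=17 s=1: L1-HIT | VC [25]
  [5] addr=0xcc blk=25 s=1: VC-HIT | VC [17]
  [6] addr=0x73 blk=14 s=2: MISS | VC [17]
  [7] addr=0xc9 blk=25 s=1: L1-HIT | VC [17]
  [8] addr=0x2f blk=5 s=1: MISS | VC [17, 25]
  [9] addr=0x74 blk=14 s=2: L1-HIT | VC [17, 25]
  [10] addr=0x2b blk=5 s=1: L1-HIT | VC [17, 25]
  [11] addr=0xce blk=25 s=1: VC-HIT | VC [17, 5]
  [12] addr=0x8d blk=17 s=1: VC-HIT | VC [25, 5]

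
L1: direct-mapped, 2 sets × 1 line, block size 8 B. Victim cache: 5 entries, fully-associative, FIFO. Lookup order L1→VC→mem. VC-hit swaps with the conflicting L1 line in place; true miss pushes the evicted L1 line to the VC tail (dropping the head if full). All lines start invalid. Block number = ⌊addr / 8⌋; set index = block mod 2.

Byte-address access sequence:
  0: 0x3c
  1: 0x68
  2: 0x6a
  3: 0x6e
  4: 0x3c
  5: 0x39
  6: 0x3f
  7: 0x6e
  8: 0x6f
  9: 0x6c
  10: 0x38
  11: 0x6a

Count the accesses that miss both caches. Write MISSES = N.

0: 0x3c (blk 7, set 1) → MISS  vc=[]
1: 0x68 (blk 13, set 1) → MISS  vc=[7]
2: 0x6a (blk 13, set 1) → L1-HIT  vc=[7]
3: 0x6e (blk 13, set 1) → L1-HIT  vc=[7]
4: 0x3c (blk 7, set 1) → VC-HIT  vc=[13]
5: 0x39 (blk 7, set 1) → L1-HIT  vc=[13]
6: 0x3f (blk 7, set 1) → L1-HIT  vc=[13]
7: 0x6e (blk 13, set 1) → VC-HIT  vc=[7]
8: 0x6f (blk 13, set 1) → L1-HIT  vc=[7]
9: 0x6c (blk 13, set 1) → L1-HIT  vc=[7]
10: 0x38 (blk 7, set 1) → VC-HIT  vc=[13]
11: 0x6a (blk 13, set 1) → VC-HIT  vc=[7]

MISSES = 2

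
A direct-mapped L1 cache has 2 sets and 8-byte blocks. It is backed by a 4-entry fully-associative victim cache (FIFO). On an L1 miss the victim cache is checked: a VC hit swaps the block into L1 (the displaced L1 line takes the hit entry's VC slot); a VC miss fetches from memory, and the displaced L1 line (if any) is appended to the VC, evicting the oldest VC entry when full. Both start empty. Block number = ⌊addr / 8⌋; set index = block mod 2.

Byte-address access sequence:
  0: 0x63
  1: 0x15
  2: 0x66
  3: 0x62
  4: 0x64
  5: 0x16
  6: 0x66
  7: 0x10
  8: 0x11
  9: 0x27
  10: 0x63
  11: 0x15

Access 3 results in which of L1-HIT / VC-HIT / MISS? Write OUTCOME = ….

OUTCOME = L1-HIT

  [0] addr=0x63 blk=12 s=0: MISS | VC []
  [1] addr=0x15 blk=2 s=0: MISS | VC [12]
  [2] addr=0x66 blk=12 s=0: VC-HIT | VC [2]
  [3] addr=0x62 blk=12 s=0: L1-HIT | VC [2]
  [4] addr=0x64 blk=12 s=0: L1-HIT | VC [2]
  [5] addr=0x16 blk=2 s=0: VC-HIT | VC [12]
  [6] addr=0x66 blk=12 s=0: VC-HIT | VC [2]
  [7] addr=0x10 blk=2 s=0: VC-HIT | VC [12]
  [8] addr=0x11 blk=2 s=0: L1-HIT | VC [12]
  [9] addr=0x27 blk=4 s=0: MISS | VC [12, 2]
  [10] addr=0x63 blk=12 s=0: VC-HIT | VC [4, 2]
  [11] addr=0x15 blk=2 s=0: VC-HIT | VC [4, 12]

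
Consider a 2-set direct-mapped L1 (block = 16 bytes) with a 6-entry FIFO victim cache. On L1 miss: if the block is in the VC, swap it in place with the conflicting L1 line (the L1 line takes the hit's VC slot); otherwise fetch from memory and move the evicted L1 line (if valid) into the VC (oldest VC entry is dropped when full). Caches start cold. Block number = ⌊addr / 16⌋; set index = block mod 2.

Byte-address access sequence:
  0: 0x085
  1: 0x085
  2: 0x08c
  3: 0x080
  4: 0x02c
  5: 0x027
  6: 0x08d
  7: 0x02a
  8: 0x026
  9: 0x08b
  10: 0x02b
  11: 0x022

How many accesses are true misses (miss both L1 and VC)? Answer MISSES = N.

  [0] addr=0x85 blk=8 s=0: MISS | VC []
  [1] addr=0x85 blk=8 s=0: L1-HIT | VC []
  [2] addr=0x8c blk=8 s=0: L1-HIT | VC []
  [3] addr=0x80 blk=8 s=0: L1-HIT | VC []
  [4] addr=0x2c blk=2 s=0: MISS | VC [8]
  [5] addr=0x27 blk=2 s=0: L1-HIT | VC [8]
  [6] addr=0x8d blk=8 s=0: VC-HIT | VC [2]
  [7] addr=0x2a blk=2 s=0: VC-HIT | VC [8]
  [8] addr=0x26 blk=2 s=0: L1-HIT | VC [8]
  [9] addr=0x8b blk=8 s=0: VC-HIT | VC [2]
  [10] addr=0x2b blk=2 s=0: VC-HIT | VC [8]
  [11] addr=0x22 blk=2 s=0: L1-HIT | VC [8]

MISSES = 2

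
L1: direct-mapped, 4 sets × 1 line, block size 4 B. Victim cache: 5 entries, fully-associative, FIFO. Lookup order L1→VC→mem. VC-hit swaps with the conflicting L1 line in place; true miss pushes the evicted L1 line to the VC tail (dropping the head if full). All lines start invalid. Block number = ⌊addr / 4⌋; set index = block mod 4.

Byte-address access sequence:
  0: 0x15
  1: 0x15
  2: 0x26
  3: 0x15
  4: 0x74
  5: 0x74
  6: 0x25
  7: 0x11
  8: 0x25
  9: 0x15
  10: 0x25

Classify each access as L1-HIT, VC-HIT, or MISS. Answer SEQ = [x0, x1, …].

#0 0x15→b5/s1 MISS; vc=[]
#1 0x15→b5/s1 L1-HIT; vc=[]
#2 0x26→b9/s1 MISS; vc=[5]
#3 0x15→b5/s1 VC-HIT; vc=[9]
#4 0x74→b29/s1 MISS; vc=[9,5]
#5 0x74→b29/s1 L1-HIT; vc=[9,5]
#6 0x25→b9/s1 VC-HIT; vc=[29,5]
#7 0x11→b4/s0 MISS; vc=[29,5]
#8 0x25→b9/s1 L1-HIT; vc=[29,5]
#9 0x15→b5/s1 VC-HIT; vc=[29,9]
#10 0x25→b9/s1 VC-HIT; vc=[29,5]

SEQ = [MISS, L1-HIT, MISS, VC-HIT, MISS, L1-HIT, VC-HIT, MISS, L1-HIT, VC-HIT, VC-HIT]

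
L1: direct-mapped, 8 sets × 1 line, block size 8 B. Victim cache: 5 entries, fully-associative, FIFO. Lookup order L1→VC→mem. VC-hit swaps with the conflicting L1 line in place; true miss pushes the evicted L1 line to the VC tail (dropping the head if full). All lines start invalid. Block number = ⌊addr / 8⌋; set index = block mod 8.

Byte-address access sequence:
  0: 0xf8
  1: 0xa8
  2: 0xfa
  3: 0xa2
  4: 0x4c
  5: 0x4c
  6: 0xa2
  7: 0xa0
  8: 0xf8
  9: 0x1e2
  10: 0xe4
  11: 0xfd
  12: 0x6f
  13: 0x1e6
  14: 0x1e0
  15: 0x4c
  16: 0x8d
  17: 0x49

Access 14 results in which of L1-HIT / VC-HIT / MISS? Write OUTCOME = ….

0: 0xf8 (blk 31, set 7) → MISS  vc=[]
1: 0xa8 (blk 21, set 5) → MISS  vc=[]
2: 0xfa (blk 31, set 7) → L1-HIT  vc=[]
3: 0xa2 (blk 20, set 4) → MISS  vc=[]
4: 0x4c (blk 9, set 1) → MISS  vc=[]
5: 0x4c (blk 9, set 1) → L1-HIT  vc=[]
6: 0xa2 (blk 20, set 4) → L1-HIT  vc=[]
7: 0xa0 (blk 20, set 4) → L1-HIT  vc=[]
8: 0xf8 (blk 31, set 7) → L1-HIT  vc=[]
9: 0x1e2 (blk 60, set 4) → MISS  vc=[20]
10: 0xe4 (blk 28, set 4) → MISS  vc=[20, 60]
11: 0xfd (blk 31, set 7) → L1-HIT  vc=[20, 60]
12: 0x6f (blk 13, set 5) → MISS  vc=[20, 60, 21]
13: 0x1e6 (blk 60, set 4) → VC-HIT  vc=[20, 28, 21]
14: 0x1e0 (blk 60, set 4) → L1-HIT  vc=[20, 28, 21]
15: 0x4c (blk 9, set 1) → L1-HIT  vc=[20, 28, 21]
16: 0x8d (blk 17, set 1) → MISS  vc=[20, 28, 21, 9]
17: 0x49 (blk 9, set 1) → VC-HIT  vc=[20, 28, 21, 17]

OUTCOME = L1-HIT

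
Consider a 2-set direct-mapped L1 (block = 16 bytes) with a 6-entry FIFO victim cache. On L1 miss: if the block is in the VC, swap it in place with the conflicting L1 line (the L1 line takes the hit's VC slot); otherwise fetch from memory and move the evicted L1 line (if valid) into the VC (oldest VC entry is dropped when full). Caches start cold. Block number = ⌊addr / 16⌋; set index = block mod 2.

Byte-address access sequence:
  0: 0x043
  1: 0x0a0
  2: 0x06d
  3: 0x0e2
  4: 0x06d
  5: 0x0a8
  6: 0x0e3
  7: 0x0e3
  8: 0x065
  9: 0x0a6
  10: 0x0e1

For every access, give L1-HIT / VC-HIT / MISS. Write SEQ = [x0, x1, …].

SEQ = [MISS, MISS, MISS, MISS, VC-HIT, VC-HIT, VC-HIT, L1-HIT, VC-HIT, VC-HIT, VC-HIT]

  [0] addr=0x43 blk=4 s=0: MISS | VC []
  [1] addr=0xa0 blk=10 s=0: MISS | VC [4]
  [2] addr=0x6d blk=6 s=0: MISS | VC [4, 10]
  [3] addr=0xe2 blk=14 s=0: MISS | VC [4, 10, 6]
  [4] addr=0x6d blk=6 s=0: VC-HIT | VC [4, 10, 14]
  [5] addr=0xa8 blk=10 s=0: VC-HIT | VC [4, 6, 14]
  [6] addr=0xe3 blk=14 s=0: VC-HIT | VC [4, 6, 10]
  [7] addr=0xe3 blk=14 s=0: L1-HIT | VC [4, 6, 10]
  [8] addr=0x65 blk=6 s=0: VC-HIT | VC [4, 14, 10]
  [9] addr=0xa6 blk=10 s=0: VC-HIT | VC [4, 14, 6]
  [10] addr=0xe1 blk=14 s=0: VC-HIT | VC [4, 10, 6]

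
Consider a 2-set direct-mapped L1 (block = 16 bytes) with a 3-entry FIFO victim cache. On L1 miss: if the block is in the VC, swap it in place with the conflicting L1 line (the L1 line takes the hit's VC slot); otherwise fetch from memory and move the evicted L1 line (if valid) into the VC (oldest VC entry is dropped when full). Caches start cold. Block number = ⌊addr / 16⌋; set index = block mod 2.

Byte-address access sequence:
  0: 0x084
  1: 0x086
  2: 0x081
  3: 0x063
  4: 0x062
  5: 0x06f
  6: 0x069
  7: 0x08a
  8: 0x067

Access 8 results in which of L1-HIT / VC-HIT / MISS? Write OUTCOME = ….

0: 0x84 (blk 8, set 0) → MISS  vc=[]
1: 0x86 (blk 8, set 0) → L1-HIT  vc=[]
2: 0x81 (blk 8, set 0) → L1-HIT  vc=[]
3: 0x63 (blk 6, set 0) → MISS  vc=[8]
4: 0x62 (blk 6, set 0) → L1-HIT  vc=[8]
5: 0x6f (blk 6, set 0) → L1-HIT  vc=[8]
6: 0x69 (blk 6, set 0) → L1-HIT  vc=[8]
7: 0x8a (blk 8, set 0) → VC-HIT  vc=[6]
8: 0x67 (blk 6, set 0) → VC-HIT  vc=[8]

OUTCOME = VC-HIT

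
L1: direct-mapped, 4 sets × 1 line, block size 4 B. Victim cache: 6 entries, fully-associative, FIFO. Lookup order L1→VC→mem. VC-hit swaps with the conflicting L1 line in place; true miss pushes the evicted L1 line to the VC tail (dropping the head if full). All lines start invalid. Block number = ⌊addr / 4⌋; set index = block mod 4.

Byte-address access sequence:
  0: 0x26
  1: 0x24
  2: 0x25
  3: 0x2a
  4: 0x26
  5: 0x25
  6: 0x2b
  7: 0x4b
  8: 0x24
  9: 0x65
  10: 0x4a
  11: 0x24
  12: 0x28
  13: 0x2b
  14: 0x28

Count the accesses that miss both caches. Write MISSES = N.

#0 0x26→b9/s1 MISS; vc=[]
#1 0x24→b9/s1 L1-HIT; vc=[]
#2 0x25→b9/s1 L1-HIT; vc=[]
#3 0x2a→b10/s2 MISS; vc=[]
#4 0x26→b9/s1 L1-HIT; vc=[]
#5 0x25→b9/s1 L1-HIT; vc=[]
#6 0x2b→b10/s2 L1-HIT; vc=[]
#7 0x4b→b18/s2 MISS; vc=[10]
#8 0x24→b9/s1 L1-HIT; vc=[10]
#9 0x65→b25/s1 MISS; vc=[10,9]
#10 0x4a→b18/s2 L1-HIT; vc=[10,9]
#11 0x24→b9/s1 VC-HIT; vc=[10,25]
#12 0x28→b10/s2 VC-HIT; vc=[18,25]
#13 0x2b→b10/s2 L1-HIT; vc=[18,25]
#14 0x28→b10/s2 L1-HIT; vc=[18,25]

MISSES = 4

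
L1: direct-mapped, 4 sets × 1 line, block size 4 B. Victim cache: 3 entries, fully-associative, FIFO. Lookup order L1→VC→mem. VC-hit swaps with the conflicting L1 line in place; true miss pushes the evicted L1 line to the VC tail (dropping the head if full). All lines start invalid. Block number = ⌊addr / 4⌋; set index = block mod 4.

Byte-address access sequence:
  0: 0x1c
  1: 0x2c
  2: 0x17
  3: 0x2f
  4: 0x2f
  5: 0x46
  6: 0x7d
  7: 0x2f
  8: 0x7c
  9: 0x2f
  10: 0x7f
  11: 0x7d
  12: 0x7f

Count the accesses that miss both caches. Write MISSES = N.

  [0] addr=0x1c blk=7 s=3: MISS | VC []
  [1] addr=0x2c blk=11 s=3: MISS | VC [7]
  [2] addr=0x17 blk=5 s=1: MISS | VC [7]
  [3] addr=0x2f blk=11 s=3: L1-HIT | VC [7]
  [4] addr=0x2f blk=11 s=3: L1-HIT | VC [7]
  [5] addr=0x46 blk=17 s=1: MISS | VC [7, 5]
  [6] addr=0x7d blk=31 s=3: MISS | VC [7, 5, 11]
  [7] addr=0x2f blk=11 s=3: VC-HIT | VC [7, 5, 31]
  [8] addr=0x7c blk=31 s=3: VC-HIT | VC [7, 5, 11]
  [9] addr=0x2f blk=11 s=3: VC-HIT | VC [7, 5, 31]
  [10] addr=0x7f blk=31 s=3: VC-HIT | VC [7, 5, 11]
  [11] addr=0x7d blk=31 s=3: L1-HIT | VC [7, 5, 11]
  [12] addr=0x7f blk=31 s=3: L1-HIT | VC [7, 5, 11]

MISSES = 5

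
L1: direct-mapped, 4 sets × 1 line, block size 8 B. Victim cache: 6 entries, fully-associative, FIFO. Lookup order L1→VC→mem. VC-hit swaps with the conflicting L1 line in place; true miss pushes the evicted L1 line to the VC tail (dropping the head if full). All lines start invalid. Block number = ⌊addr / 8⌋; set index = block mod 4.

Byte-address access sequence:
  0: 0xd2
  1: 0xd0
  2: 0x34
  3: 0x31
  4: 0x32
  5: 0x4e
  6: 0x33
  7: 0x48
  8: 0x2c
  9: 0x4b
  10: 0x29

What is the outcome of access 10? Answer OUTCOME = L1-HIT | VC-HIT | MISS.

0: 0xd2 (blk 26, set 2) → MISS  vc=[]
1: 0xd0 (blk 26, set 2) → L1-HIT  vc=[]
2: 0x34 (blk 6, set 2) → MISS  vc=[26]
3: 0x31 (blk 6, set 2) → L1-HIT  vc=[26]
4: 0x32 (blk 6, set 2) → L1-HIT  vc=[26]
5: 0x4e (blk 9, set 1) → MISS  vc=[26]
6: 0x33 (blk 6, set 2) → L1-HIT  vc=[26]
7: 0x48 (blk 9, set 1) → L1-HIT  vc=[26]
8: 0x2c (blk 5, set 1) → MISS  vc=[26, 9]
9: 0x4b (blk 9, set 1) → VC-HIT  vc=[26, 5]
10: 0x29 (blk 5, set 1) → VC-HIT  vc=[26, 9]

OUTCOME = VC-HIT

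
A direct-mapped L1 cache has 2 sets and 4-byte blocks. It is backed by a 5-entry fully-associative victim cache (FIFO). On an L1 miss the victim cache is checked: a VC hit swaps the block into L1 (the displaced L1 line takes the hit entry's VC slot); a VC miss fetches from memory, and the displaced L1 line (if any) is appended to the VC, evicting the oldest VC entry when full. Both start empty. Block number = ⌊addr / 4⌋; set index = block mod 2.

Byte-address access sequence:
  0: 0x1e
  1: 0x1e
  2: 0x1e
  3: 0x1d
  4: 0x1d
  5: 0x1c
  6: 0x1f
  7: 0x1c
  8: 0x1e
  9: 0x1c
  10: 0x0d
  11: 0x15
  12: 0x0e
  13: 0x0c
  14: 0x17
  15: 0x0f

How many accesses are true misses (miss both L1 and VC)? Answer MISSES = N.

MISSES = 3

0: 0x1e (blk 7, set 1) → MISS  vc=[]
1: 0x1e (blk 7, set 1) → L1-HIT  vc=[]
2: 0x1e (blk 7, set 1) → L1-HIT  vc=[]
3: 0x1d (blk 7, set 1) → L1-HIT  vc=[]
4: 0x1d (blk 7, set 1) → L1-HIT  vc=[]
5: 0x1c (blk 7, set 1) → L1-HIT  vc=[]
6: 0x1f (blk 7, set 1) → L1-HIT  vc=[]
7: 0x1c (blk 7, set 1) → L1-HIT  vc=[]
8: 0x1e (blk 7, set 1) → L1-HIT  vc=[]
9: 0x1c (blk 7, set 1) → L1-HIT  vc=[]
10: 0xd (blk 3, set 1) → MISS  vc=[7]
11: 0x15 (blk 5, set 1) → MISS  vc=[7, 3]
12: 0xe (blk 3, set 1) → VC-HIT  vc=[7, 5]
13: 0xc (blk 3, set 1) → L1-HIT  vc=[7, 5]
14: 0x17 (blk 5, set 1) → VC-HIT  vc=[7, 3]
15: 0xf (blk 3, set 1) → VC-HIT  vc=[7, 5]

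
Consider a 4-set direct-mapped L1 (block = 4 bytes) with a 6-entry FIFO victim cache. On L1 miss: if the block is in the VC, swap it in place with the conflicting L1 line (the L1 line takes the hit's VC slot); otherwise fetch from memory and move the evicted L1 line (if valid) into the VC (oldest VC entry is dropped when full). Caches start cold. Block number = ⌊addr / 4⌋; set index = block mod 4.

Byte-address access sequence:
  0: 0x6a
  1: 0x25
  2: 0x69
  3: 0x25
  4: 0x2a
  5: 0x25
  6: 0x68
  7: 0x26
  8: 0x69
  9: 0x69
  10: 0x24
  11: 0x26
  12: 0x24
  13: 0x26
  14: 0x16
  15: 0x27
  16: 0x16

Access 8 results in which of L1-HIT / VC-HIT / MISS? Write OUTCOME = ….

  [0] addr=0x6a blk=26 s=2: MISS | VC []
  [1] addr=0x25 blk=9 s=1: MISS | VC []
  [2] addr=0x69 blk=26 s=2: L1-HIT | VC []
  [3] addr=0x25 blk=9 s=1: L1-HIT | VC []
  [4] addr=0x2a blk=10 s=2: MISS | VC [26]
  [5] addr=0x25 blk=9 s=1: L1-HIT | VC [26]
  [6] addr=0x68 blk=26 s=2: VC-HIT | VC [10]
  [7] addr=0x26 blk=9 s=1: L1-HIT | VC [10]
  [8] addr=0x69 blk=26 s=2: L1-HIT | VC [10]
  [9] addr=0x69 blk=26 s=2: L1-HIT | VC [10]
  [10] addr=0x24 blk=9 s=1: L1-HIT | VC [10]
  [11] addr=0x26 blk=9 s=1: L1-HIT | VC [10]
  [12] addr=0x24 blk=9 s=1: L1-HIT | VC [10]
  [13] addr=0x26 blk=9 s=1: L1-HIT | VC [10]
  [14] addr=0x16 blk=5 s=1: MISS | VC [10, 9]
  [15] addr=0x27 blk=9 s=1: VC-HIT | VC [10, 5]
  [16] addr=0x16 blk=5 s=1: VC-HIT | VC [10, 9]

OUTCOME = L1-HIT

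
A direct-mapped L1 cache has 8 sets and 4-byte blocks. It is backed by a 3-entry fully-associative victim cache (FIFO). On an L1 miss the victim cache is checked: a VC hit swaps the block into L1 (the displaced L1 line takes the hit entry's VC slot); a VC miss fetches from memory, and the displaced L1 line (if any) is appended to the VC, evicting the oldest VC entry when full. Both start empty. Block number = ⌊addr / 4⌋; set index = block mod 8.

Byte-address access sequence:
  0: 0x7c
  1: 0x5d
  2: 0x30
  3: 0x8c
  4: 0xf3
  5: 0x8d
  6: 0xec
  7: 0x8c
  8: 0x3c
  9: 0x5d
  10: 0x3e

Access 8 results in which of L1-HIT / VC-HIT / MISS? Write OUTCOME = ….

OUTCOME = MISS

0: 0x7c (blk 31, set 7) → MISS  vc=[]
1: 0x5d (blk 23, set 7) → MISS  vc=[31]
2: 0x30 (blk 12, set 4) → MISS  vc=[31]
3: 0x8c (blk 35, set 3) → MISS  vc=[31]
4: 0xf3 (blk 60, set 4) → MISS  vc=[31, 12]
5: 0x8d (blk 35, set 3) → L1-HIT  vc=[31, 12]
6: 0xec (blk 59, set 3) → MISS  vc=[31, 12, 35]
7: 0x8c (blk 35, set 3) → VC-HIT  vc=[31, 12, 59]
8: 0x3c (blk 15, set 7) → MISS  vc=[12, 59, 23]
9: 0x5d (blk 23, set 7) → VC-HIT  vc=[12, 59, 15]
10: 0x3e (blk 15, set 7) → VC-HIT  vc=[12, 59, 23]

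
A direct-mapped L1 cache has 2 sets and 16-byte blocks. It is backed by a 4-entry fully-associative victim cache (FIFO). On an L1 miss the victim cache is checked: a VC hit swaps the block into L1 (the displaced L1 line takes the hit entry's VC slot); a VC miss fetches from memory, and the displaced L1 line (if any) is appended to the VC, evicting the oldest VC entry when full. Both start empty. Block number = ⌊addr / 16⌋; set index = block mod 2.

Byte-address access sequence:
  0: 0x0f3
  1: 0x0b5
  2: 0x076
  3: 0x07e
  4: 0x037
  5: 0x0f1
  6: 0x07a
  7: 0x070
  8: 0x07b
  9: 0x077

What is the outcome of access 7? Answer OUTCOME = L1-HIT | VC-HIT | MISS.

OUTCOME = L1-HIT

0: 0xf3 (blk 15, set 1) → MISS  vc=[]
1: 0xb5 (blk 11, set 1) → MISS  vc=[15]
2: 0x76 (blk 7, set 1) → MISS  vc=[15, 11]
3: 0x7e (blk 7, set 1) → L1-HIT  vc=[15, 11]
4: 0x37 (blk 3, set 1) → MISS  vc=[15, 11, 7]
5: 0xf1 (blk 15, set 1) → VC-HIT  vc=[3, 11, 7]
6: 0x7a (blk 7, set 1) → VC-HIT  vc=[3, 11, 15]
7: 0x70 (blk 7, set 1) → L1-HIT  vc=[3, 11, 15]
8: 0x7b (blk 7, set 1) → L1-HIT  vc=[3, 11, 15]
9: 0x77 (blk 7, set 1) → L1-HIT  vc=[3, 11, 15]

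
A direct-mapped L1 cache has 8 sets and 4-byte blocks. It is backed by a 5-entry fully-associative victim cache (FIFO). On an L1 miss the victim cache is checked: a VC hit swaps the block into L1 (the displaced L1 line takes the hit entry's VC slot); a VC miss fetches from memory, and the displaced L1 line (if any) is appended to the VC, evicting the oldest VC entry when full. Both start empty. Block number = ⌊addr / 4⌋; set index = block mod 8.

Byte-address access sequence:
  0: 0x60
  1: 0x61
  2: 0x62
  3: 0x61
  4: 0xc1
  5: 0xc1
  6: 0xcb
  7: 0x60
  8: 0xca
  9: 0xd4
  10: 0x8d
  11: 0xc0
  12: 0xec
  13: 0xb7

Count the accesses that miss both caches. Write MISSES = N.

MISSES = 7

  [0] addr=0x60 blk=24 s=0: MISS | VC []
  [1] addr=0x61 blk=24 s=0: L1-HIT | VC []
  [2] addr=0x62 blk=24 s=0: L1-HIT | VC []
  [3] addr=0x61 blk=24 s=0: L1-HIT | VC []
  [4] addr=0xc1 blk=48 s=0: MISS | VC [24]
  [5] addr=0xc1 blk=48 s=0: L1-HIT | VC [24]
  [6] addr=0xcb blk=50 s=2: MISS | VC [24]
  [7] addr=0x60 blk=24 s=0: VC-HIT | VC [48]
  [8] addr=0xca blk=50 s=2: L1-HIT | VC [48]
  [9] addr=0xd4 blk=53 s=5: MISS | VC [48]
  [10] addr=0x8d blk=35 s=3: MISS | VC [48]
  [11] addr=0xc0 blk=48 s=0: VC-HIT | VC [24]
  [12] addr=0xec blk=59 s=3: MISS | VC [24, 35]
  [13] addr=0xb7 blk=45 s=5: MISS | VC [24, 35, 53]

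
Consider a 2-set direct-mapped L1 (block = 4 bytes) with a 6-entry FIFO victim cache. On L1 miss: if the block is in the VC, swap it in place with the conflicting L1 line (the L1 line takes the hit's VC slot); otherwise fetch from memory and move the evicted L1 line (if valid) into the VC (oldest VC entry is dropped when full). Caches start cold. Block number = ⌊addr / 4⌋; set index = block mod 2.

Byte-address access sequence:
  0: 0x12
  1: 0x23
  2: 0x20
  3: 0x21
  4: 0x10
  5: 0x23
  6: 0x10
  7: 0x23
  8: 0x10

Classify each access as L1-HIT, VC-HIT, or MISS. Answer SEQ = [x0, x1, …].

SEQ = [MISS, MISS, L1-HIT, L1-HIT, VC-HIT, VC-HIT, VC-HIT, VC-HIT, VC-HIT]

#0 0x12→b4/s0 MISS; vc=[]
#1 0x23→b8/s0 MISS; vc=[4]
#2 0x20→b8/s0 L1-HIT; vc=[4]
#3 0x21→b8/s0 L1-HIT; vc=[4]
#4 0x10→b4/s0 VC-HIT; vc=[8]
#5 0x23→b8/s0 VC-HIT; vc=[4]
#6 0x10→b4/s0 VC-HIT; vc=[8]
#7 0x23→b8/s0 VC-HIT; vc=[4]
#8 0x10→b4/s0 VC-HIT; vc=[8]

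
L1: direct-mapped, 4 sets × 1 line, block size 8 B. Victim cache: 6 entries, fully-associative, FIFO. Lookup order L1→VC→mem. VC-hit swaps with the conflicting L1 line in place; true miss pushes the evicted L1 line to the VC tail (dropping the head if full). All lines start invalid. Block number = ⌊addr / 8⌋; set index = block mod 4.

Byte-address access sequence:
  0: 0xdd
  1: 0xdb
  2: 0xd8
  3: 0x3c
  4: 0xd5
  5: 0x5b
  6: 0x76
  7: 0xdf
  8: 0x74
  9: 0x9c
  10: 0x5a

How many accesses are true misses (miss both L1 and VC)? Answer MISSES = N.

MISSES = 6

  [0] addr=0xdd blk=27 s=3: MISS | VC []
  [1] addr=0xdb blk=27 s=3: L1-HIT | VC []
  [2] addr=0xd8 blk=27 s=3: L1-HIT | VC []
  [3] addr=0x3c blk=7 s=3: MISS | VC [27]
  [4] addr=0xd5 blk=26 s=2: MISS | VC [27]
  [5] addr=0x5b blk=11 s=3: MISS | VC [27, 7]
  [6] addr=0x76 blk=14 s=2: MISS | VC [27, 7, 26]
  [7] addr=0xdf blk=27 s=3: VC-HIT | VC [11, 7, 26]
  [8] addr=0x74 blk=14 s=2: L1-HIT | VC [11, 7, 26]
  [9] addr=0x9c blk=19 s=3: MISS | VC [11, 7, 26, 27]
  [10] addr=0x5a blk=11 s=3: VC-HIT | VC [19, 7, 26, 27]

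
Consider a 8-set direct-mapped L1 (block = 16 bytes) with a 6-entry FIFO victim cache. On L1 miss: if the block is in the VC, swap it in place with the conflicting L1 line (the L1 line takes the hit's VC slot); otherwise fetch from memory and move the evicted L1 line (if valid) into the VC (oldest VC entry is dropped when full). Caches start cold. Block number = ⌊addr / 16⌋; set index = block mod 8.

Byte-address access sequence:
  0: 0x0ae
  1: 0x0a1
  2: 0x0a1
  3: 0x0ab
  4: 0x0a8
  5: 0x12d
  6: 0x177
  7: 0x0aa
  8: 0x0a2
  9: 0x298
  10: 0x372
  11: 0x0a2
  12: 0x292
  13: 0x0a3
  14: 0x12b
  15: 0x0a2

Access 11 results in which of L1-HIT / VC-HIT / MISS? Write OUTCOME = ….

#0 0xae→b10/s2 MISS; vc=[]
#1 0xa1→b10/s2 L1-HIT; vc=[]
#2 0xa1→b10/s2 L1-HIT; vc=[]
#3 0xab→b10/s2 L1-HIT; vc=[]
#4 0xa8→b10/s2 L1-HIT; vc=[]
#5 0x12d→b18/s2 MISS; vc=[10]
#6 0x177→b23/s7 MISS; vc=[10]
#7 0xaa→b10/s2 VC-HIT; vc=[18]
#8 0xa2→b10/s2 L1-HIT; vc=[18]
#9 0x298→b41/s1 MISS; vc=[18]
#10 0x372→b55/s7 MISS; vc=[18,23]
#11 0xa2→b10/s2 L1-HIT; vc=[18,23]
#12 0x292→b41/s1 L1-HIT; vc=[18,23]
#13 0xa3→b10/s2 L1-HIT; vc=[18,23]
#14 0x12b→b18/s2 VC-HIT; vc=[10,23]
#15 0xa2→b10/s2 VC-HIT; vc=[18,23]

OUTCOME = L1-HIT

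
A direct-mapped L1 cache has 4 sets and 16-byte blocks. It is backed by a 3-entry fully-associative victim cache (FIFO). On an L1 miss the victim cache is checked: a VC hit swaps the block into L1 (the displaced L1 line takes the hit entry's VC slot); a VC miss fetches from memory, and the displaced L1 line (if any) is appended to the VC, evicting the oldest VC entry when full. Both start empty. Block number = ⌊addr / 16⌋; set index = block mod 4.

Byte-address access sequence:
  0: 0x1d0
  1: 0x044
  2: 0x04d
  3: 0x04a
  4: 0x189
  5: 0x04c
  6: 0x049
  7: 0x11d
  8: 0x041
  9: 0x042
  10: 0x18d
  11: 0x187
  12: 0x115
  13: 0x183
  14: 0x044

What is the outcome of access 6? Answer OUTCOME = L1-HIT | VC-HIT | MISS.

#0 0x1d0→b29/s1 MISS; vc=[]
#1 0x44→b4/s0 MISS; vc=[]
#2 0x4d→b4/s0 L1-HIT; vc=[]
#3 0x4a→b4/s0 L1-HIT; vc=[]
#4 0x189→b24/s0 MISS; vc=[4]
#5 0x4c→b4/s0 VC-HIT; vc=[24]
#6 0x49→b4/s0 L1-HIT; vc=[24]
#7 0x11d→b17/s1 MISS; vc=[24,29]
#8 0x41→b4/s0 L1-HIT; vc=[24,29]
#9 0x42→b4/s0 L1-HIT; vc=[24,29]
#10 0x18d→b24/s0 VC-HIT; vc=[4,29]
#11 0x187→b24/s0 L1-HIT; vc=[4,29]
#12 0x115→b17/s1 L1-HIT; vc=[4,29]
#13 0x183→b24/s0 L1-HIT; vc=[4,29]
#14 0x44→b4/s0 VC-HIT; vc=[24,29]

OUTCOME = L1-HIT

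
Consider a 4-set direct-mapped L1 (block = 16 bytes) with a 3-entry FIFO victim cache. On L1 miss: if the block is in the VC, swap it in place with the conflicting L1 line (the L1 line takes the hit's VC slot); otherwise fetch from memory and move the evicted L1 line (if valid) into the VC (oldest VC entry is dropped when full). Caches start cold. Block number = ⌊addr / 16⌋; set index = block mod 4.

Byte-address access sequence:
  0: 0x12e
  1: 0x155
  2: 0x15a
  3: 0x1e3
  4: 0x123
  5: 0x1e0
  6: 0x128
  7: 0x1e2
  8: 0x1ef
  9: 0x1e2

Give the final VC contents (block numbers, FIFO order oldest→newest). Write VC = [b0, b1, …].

VC = [18]

  [0] addr=0x12e blk=18 s=2: MISS | VC []
  [1] addr=0x155 blk=21 s=1: MISS | VC []
  [2] addr=0x15a blk=21 s=1: L1-HIT | VC []
  [3] addr=0x1e3 blk=30 s=2: MISS | VC [18]
  [4] addr=0x123 blk=18 s=2: VC-HIT | VC [30]
  [5] addr=0x1e0 blk=30 s=2: VC-HIT | VC [18]
  [6] addr=0x128 blk=18 s=2: VC-HIT | VC [30]
  [7] addr=0x1e2 blk=30 s=2: VC-HIT | VC [18]
  [8] addr=0x1ef blk=30 s=2: L1-HIT | VC [18]
  [9] addr=0x1e2 blk=30 s=2: L1-HIT | VC [18]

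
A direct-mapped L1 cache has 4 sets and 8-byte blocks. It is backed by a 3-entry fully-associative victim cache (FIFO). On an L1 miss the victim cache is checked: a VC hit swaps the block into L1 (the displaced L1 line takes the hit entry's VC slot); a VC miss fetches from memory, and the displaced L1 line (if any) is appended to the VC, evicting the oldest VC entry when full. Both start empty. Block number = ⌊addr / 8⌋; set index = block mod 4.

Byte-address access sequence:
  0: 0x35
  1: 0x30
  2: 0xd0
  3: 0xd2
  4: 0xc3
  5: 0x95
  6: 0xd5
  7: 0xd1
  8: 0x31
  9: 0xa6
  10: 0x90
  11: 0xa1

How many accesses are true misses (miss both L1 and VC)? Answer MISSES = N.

MISSES = 5

  [0] addr=0x35 blk=6 s=2: MISS | VC []
  [1] addr=0x30 blk=6 s=2: L1-HIT | VC []
  [2] addr=0xd0 blk=26 s=2: MISS | VC [6]
  [3] addr=0xd2 blk=26 s=2: L1-HIT | VC [6]
  [4] addr=0xc3 blk=24 s=0: MISS | VC [6]
  [5] addr=0x95 blk=18 s=2: MISS | VC [6, 26]
  [6] addr=0xd5 blk=26 s=2: VC-HIT | VC [6, 18]
  [7] addr=0xd1 blk=26 s=2: L1-HIT | VC [6, 18]
  [8] addr=0x31 blk=6 s=2: VC-HIT | VC [26, 18]
  [9] addr=0xa6 blk=20 s=0: MISS | VC [26, 18, 24]
  [10] addr=0x90 blk=18 s=2: VC-HIT | VC [26, 6, 24]
  [11] addr=0xa1 blk=20 s=0: L1-HIT | VC [26, 6, 24]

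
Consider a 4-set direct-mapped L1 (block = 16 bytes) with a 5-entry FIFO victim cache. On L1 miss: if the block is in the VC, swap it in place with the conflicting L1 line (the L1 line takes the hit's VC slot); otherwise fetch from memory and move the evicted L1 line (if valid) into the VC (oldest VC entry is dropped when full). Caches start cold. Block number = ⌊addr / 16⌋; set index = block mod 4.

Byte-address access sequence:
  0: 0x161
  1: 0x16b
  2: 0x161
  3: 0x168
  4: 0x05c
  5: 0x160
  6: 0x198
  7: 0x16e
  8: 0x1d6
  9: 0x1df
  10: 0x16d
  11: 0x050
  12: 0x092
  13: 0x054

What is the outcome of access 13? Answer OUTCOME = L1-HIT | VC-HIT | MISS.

OUTCOME = VC-HIT

#0 0x161→b22/s2 MISS; vc=[]
#1 0x16b→b22/s2 L1-HIT; vc=[]
#2 0x161→b22/s2 L1-HIT; vc=[]
#3 0x168→b22/s2 L1-HIT; vc=[]
#4 0x5c→b5/s1 MISS; vc=[]
#5 0x160→b22/s2 L1-HIT; vc=[]
#6 0x198→b25/s1 MISS; vc=[5]
#7 0x16e→b22/s2 L1-HIT; vc=[5]
#8 0x1d6→b29/s1 MISS; vc=[5,25]
#9 0x1df→b29/s1 L1-HIT; vc=[5,25]
#10 0x16d→b22/s2 L1-HIT; vc=[5,25]
#11 0x50→b5/s1 VC-HIT; vc=[29,25]
#12 0x92→b9/s1 MISS; vc=[29,25,5]
#13 0x54→b5/s1 VC-HIT; vc=[29,25,9]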